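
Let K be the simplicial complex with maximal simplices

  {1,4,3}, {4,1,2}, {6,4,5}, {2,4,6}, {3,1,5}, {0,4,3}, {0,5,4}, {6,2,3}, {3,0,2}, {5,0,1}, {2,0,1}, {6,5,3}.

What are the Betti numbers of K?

b_0 = 1, b_1 = 0, b_2 = 0.

We work with the vertex ordering 0 < 1 < 2 < 3 < 4 < 5 < 6. The simplices of K, each written with vertices in increasing order, are:

  0-simplices (7): [0], [1], [2], [3], [4], [5], [6]
  1-simplices (18): [0,1], [0,2], [0,3], [0,4], [0,5], [1,2], [1,3], [1,4], [1,5], [2,3], [2,4], [2,6], [3,4], [3,5], [3,6], [4,5], [4,6], [5,6]
  2-simplices (12): [0,1,2], [0,1,5], [0,2,3], [0,3,4], [0,4,5], [1,2,4], [1,3,4], [1,3,5], [2,3,6], [2,4,6], [3,5,6], [4,5,6]

Hence C_0 ≅ Z^7, C_1 ≅ Z^18, C_2 ≅ Z^12.

Boundary ∂_1: C_1 → C_0 is given by ∂[p,q] = [q] − [p].
The 7×18 boundary matrix has rank 6 and Smith normal form diag(1,1,1,1,1,1).

∂_2: C_2 → C_1 acts by ∂[p,q,r] = [q,r] − [p,r] + [p,q]. For instance
  ∂[0,1,5] = [1,5] − [0,5] + [0,1],
  ∂[1,3,5] = [3,5] − [1,5] + [1,3].
The resulting 18×12 matrix has rank 12, and its Smith normal form has invariant factors (1,1,1,1,1,1,1,1,1,1,1,2).

Reading off H_k = ker ∂_k / im ∂_{k+1}:

  H_0: rank C_0 − rank ∂_1 = 7 − 6 = 1, and the invariant factors of ∂_1 are all 1, so H_0 ≅ Z.
  H_1: rank ker ∂_1 − rank ∂_2 = (18 − 6) − 12 = 0, and ∂_2 has invariant factor 2 > 1, so H_1 ≅ Z/2.
  H_2: rank ker ∂_2 − rank ∂_3 = (12 − 12) − 0 = 0, and there is no ∂_3, so H_2 ≅ 0.

Hence the Betti numbers are b_0 = 1, b_1 = 0, b_2 = 0.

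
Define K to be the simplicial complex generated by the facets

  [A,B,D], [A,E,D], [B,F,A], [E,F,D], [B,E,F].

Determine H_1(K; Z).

Take the total order A < B < D < E < F on the vertex set. Then K (dimension 2) consists of the simplices:

  0-simplices (5): A, B, D, E, F
  1-simplices (10): AB, AD, AE, AF, BD, BE, BF, DE, DF, EF
  2-simplices (5): ABD, ABF, ADE, BEF, DEF

Hence C_0 ≅ Z^5, C_1 ≅ Z^10, C_2 ≅ Z^5.

∂_1: C_1 → C_0 sends each edge [p,q] (with p < q) to q − p.
This gives a 5×10 integer matrix of rank 4; reducing to Smith normal form yields diagonal entries (1,1,1,1).

Boundary ∂_2: C_2 → C_1 sends each 2-simplex [p,q,r] to [q,r] − [p,r] + [p,q]. For instance
  ∂DEF = EF − DF + DE,
  ∂ABF = BF − AF + AB.
The 10×5 boundary matrix has rank 5 and Smith normal form diag(1,1,1,1,1).

Now H_k = ker ∂_k / im ∂_{k+1}, so:

  H_1: rank ker ∂_1 − rank ∂_2 = (10 − 4) − 5 = 1, and the invariant factors of ∂_2 are all 1, so H_1 = Z.

H_1 = Z.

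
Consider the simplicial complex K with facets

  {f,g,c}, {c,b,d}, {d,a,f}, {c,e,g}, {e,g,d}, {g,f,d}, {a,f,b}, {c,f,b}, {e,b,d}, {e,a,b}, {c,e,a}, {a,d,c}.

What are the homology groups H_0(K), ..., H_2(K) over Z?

H_0 = Z,  H_1 = Z/2,  H_2 = 0.

Order the vertices as a < b < c < d < e < f < g. Listing each simplex with vertices in this order, K has dimension 2 with simplices:

  0-simplices (7): a, b, c, d, e, f, g
  1-simplices (18): ab, ac, ad, ae, af, bc, bd, be, bf, cd, ce, cf, cg, de, df, dg, eg, fg
  2-simplices (12): abe, abf, acd, ace, adf, bcd, bcf, bde, ceg, cfg, deg, dfg

Hence C_0 ≅ Z^7, C_1 ≅ Z^18, C_2 ≅ Z^12.

The boundary map ∂_1: C_1 → C_0 is given by ∂[p,q] = [q] − [p].
This gives a 7×18 integer matrix of rank 6; reducing to Smith normal form yields diagonal entries (1,1,1,1,1,1).

The boundary map ∂_2: C_2 → C_1 maps a triangle to the signed sum of its edges. For instance
  ∂dfg = fg − dg + df,
  ∂deg = eg − dg + de.
As a 18×12 matrix over Z this has rank 12, with invariant factors (1,1,1,1,1,1,1,1,1,1,1,2).

From H_k ≅ ker(∂_k) / im(∂_{k+1}) we obtain:

  H_0: rank C_0 − rank ∂_1 = 7 − 6 = 1, and the invariant factors of ∂_1 are all 1, so H_0 = Z.
  H_1: rank ker ∂_1 − rank ∂_2 = (18 − 6) − 12 = 0, and ∂_2 has invariant factor 2 > 1, so H_1 = Z/2.
  H_2: rank ker ∂_2 − rank ∂_3 = (12 − 12) − 0 = 0, and there is no ∂_3, so H_2 = 0.

As a check, the Euler characteristic is 7 − 18 + 12 = 1, which agrees with 1 − 0 + 0 = 1.
(K is a triangulation of the real projective plane RP^2.)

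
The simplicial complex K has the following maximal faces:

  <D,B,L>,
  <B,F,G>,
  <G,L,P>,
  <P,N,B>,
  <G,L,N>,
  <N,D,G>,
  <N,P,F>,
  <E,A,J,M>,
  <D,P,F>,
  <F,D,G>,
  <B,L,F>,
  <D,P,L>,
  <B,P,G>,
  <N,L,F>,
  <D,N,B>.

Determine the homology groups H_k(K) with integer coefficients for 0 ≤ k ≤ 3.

We work with the vertex ordering A < B < D < E < F < G < J < L < M < N < P. The simplices of K, each written with vertices in increasing order, are:

  0-simplices (11): A, B, D, E, F, G, J, L, M, N, P
  1-simplices (27): AE, AJ, AM, BD, BF, BG, BL, BN, BP, DF, DG, DL, DN, DP, EJ, EM, FG, FL, FN, FP, GL, GN, GP, JM, LN, LP, NP
  2-simplices (18): AEJ, AEM, AJM, BDL, BDN, BFG, BFL, BGP, BNP, DFG, DFP, DGN, DLP, EJM, FLN, FNP, GLN, GLP
  3-simplices (1): AEJM

so the chain groups are C_0 ≅ Z^11, C_1 ≅ Z^27, C_2 ≅ Z^18, C_3 ≅ Z^1.

∂_1: C_1 → C_0 is given by ∂[p,q] = [q] − [p].
As a 11×27 matrix over Z this has rank 9, with invariant factors (1,1,1,1,1,1,1,1,1).

∂_2: C_2 → C_1 acts by ∂[p,q,r] = [q,r] − [p,r] + [p,q]. For instance
  ∂DLP = LP − DP + DL,
  ∂DGN = GN − DN + DG.
As a 27×18 matrix over Z this has rank 16, with invariant factors (1,1,1,1,1,1,1,1,1,1,1,1,1,1,1,1).

∂_3: C_3 → C_2 sends each 3-simplex σ to the alternating sum Σ_i (−1)^i (σ with its i-th vertex removed). For instance
  ∂AEJM = EJM − AJM + AEM − AEJ.
As a 18×1 matrix over Z this has rank 1, with invariant factors (1).

From H_k ≅ ker(∂_k) / im(∂_{k+1}) we obtain:

  H_0: rank C_0 − rank ∂_1 = 11 − 9 = 2, and the invariant factors of ∂_1 are all 1, so H_0 ≅ Z^2.
  H_1: rank ker ∂_1 − rank ∂_2 = (27 − 9) − 16 = 2, and the invariant factors of ∂_2 are all 1, so H_1 ≅ Z^2.
  H_2: rank ker ∂_2 − rank ∂_3 = (18 − 16) − 1 = 1, and the invariant factors of ∂_3 are all 1, so H_2 ≅ Z.
  H_3: rank ker ∂_3 − rank ∂_4 = (1 − 1) − 0 = 0, and there is no ∂_4, so H_3 ≅ 0.

H_0 = Z^2,  H_1 = Z^2,  H_2 = Z,  H_3 = 0.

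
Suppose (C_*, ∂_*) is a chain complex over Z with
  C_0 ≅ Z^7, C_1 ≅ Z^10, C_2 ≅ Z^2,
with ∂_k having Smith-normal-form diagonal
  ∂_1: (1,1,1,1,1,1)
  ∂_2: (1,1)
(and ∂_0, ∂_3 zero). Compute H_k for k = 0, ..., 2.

H_0: b_0 = 7 − 0 − 6 = 1; torsion from ∂_1 factors > 1: none. So H_0 = Z.
H_1: b_1 = 10 − 6 − 2 = 2; torsion from ∂_2 factors > 1: none. So H_1 = Z^2.
H_2: b_2 = 2 − 2 − 0 = 0; torsion from ∂_3 factors > 1: none. So H_2 = 0.

H_0 = Z,  H_1 = Z^2,  H_2 = 0.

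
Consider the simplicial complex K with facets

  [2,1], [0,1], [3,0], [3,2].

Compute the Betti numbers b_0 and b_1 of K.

b_0 = 1, b_1 = 1.

Take the total order 0 < 1 < 2 < 3 on the vertex set. Then K (dimension 1) consists of the simplices:

  0-simplices (4): [0], [1], [2], [3]
  1-simplices (4): [0,1], [0,3], [1,2], [2,3]

giving chain groups C_0 ≅ Z^4, C_1 ≅ Z^4.

∂_1: C_1 → C_0 maps an edge to its endpoints' difference, ∂[p,q] = q − p.
The 4×4 boundary matrix has rank 3 and Smith normal form diag(1,1,1).

From H_k ≅ ker(∂_k) / im(∂_{k+1}) we obtain:

  H_0: rank C_0 − rank ∂_1 = 4 − 3 = 1, and the invariant factors of ∂_1 are all 1, so H_0 ≅ Z.
  H_1: rank ker ∂_1 − rank ∂_2 = (4 − 3) − 0 = 1, and there is no ∂_2, so H_1 ≅ Z.

As a check, the Euler characteristic is 4 − 4 = 0, which agrees with 1 − 1 = 0.

Hence the Betti numbers are b_0 = 1, b_1 = 1.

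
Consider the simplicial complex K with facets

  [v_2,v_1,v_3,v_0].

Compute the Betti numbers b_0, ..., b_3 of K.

Take the total order v_0 < v_1 < v_2 < v_3 on the vertex set. Then K (dimension 3) consists of the simplices:

  0-simplices (4): [v_0], [v_1], [v_2], [v_3]
  1-simplices (6): [v_0,v_1], [v_0,v_2], [v_0,v_3], [v_1,v_2], [v_1,v_3], [v_2,v_3]
  2-simplices (4): [v_0,v_1,v_2], [v_0,v_1,v_3], [v_0,v_2,v_3], [v_1,v_2,v_3]
  3-simplices (1): [v_0,v_1,v_2,v_3]

giving chain groups C_0 ≅ Z^4, C_1 ≅ Z^6, C_2 ≅ Z^4, C_3 ≅ Z^1.

The boundary map ∂_1: C_1 → C_0 is given by ∂[p,q] = [q] − [p]. For instance
  ∂[v_2,v_3] = [v_3] − [v_2].
As a 4×6 matrix over Z this has rank 3, with invariant factors (1,1,1).

∂_2: C_2 → C_1 sends each 2-simplex [p,q,r] to [q,r] − [p,r] + [p,q]. For instance
  ∂[v_0,v_1,v_2] = [v_1,v_2] − [v_0,v_2] + [v_0,v_1],
  ∂[v_0,v_1,v_3] = [v_1,v_3] − [v_0,v_3] + [v_0,v_1].
The resulting 6×4 matrix has rank 3, and its Smith normal form has invariant factors (1,1,1).

∂_3: C_3 → C_2 sends each 3-simplex σ to the alternating sum Σ_i (−1)^i (σ with its i-th vertex removed). For instance
  ∂[v_0,v_1,v_2,v_3] = [v_1,v_2,v_3] − [v_0,v_2,v_3] + [v_0,v_1,v_3] − [v_0,v_1,v_2].
The 4×1 boundary matrix has rank 1 and Smith normal form diag(1).

Reading off H_k = ker ∂_k / im ∂_{k+1}:

  H_0: rank C_0 − rank ∂_1 = 4 − 3 = 1, and the invariant factors of ∂_1 are all 1, so H_0 ≅ Z.
  H_1: rank ker ∂_1 − rank ∂_2 = (6 − 3) − 3 = 0, and the invariant factors of ∂_2 are all 1, so H_1 ≅ 0.
  H_2: rank ker ∂_2 − rank ∂_3 = (4 − 3) − 1 = 0, and the invariant factors of ∂_3 are all 1, so H_2 ≅ 0.
  H_3: rank ker ∂_3 − rank ∂_4 = (1 − 1) − 0 = 0, and there is no ∂_4, so H_3 ≅ 0.

Hence the Betti numbers are b_0 = 1, b_1 = 0, b_2 = 0, b_3 = 0.

b_0 = 1, b_1 = 0, b_2 = 0, b_3 = 0.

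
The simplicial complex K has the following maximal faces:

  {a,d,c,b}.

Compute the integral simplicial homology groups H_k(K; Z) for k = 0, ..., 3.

We work with the vertex ordering a < b < c < d. The simplices of K, each written with vertices in increasing order, are:

  0-simplices (4): a, b, c, d
  1-simplices (6): ab, ac, ad, bc, bd, cd
  2-simplices (4): abc, abd, acd, bcd
  3-simplices (1): abcd

Hence C_0 ≅ Z^4, C_1 ≅ Z^6, C_2 ≅ Z^4, C_3 ≅ Z^1.

The boundary map ∂_1: C_1 → C_0 is given by ∂[p,q] = [q] − [p]. For instance
  ∂cd = d − c.
As a 4×6 matrix over Z this has rank 3, with invariant factors (1,1,1).

∂_2: C_2 → C_1 sends each 2-simplex [p,q,r] to [q,r] − [p,r] + [p,q]. For instance
  ∂abd = bd − ad + ab,
  ∂bcd = cd − bd + bc.
The resulting 6×4 matrix has rank 3, and its Smith normal form has invariant factors (1,1,1).

Boundary ∂_3: C_3 → C_2 sends each 3-simplex σ to the alternating sum Σ_i (−1)^i (σ with its i-th vertex removed). For instance
  ∂abcd = bcd − acd + abd − abc.
As a 4×1 matrix over Z this has rank 1, with invariant factors (1).

Reading off H_k = ker ∂_k / im ∂_{k+1}:

  H_0: rank C_0 − rank ∂_1 = 4 − 3 = 1, and the invariant factors of ∂_1 are all 1, so H_0 = Z.
  H_1: rank ker ∂_1 − rank ∂_2 = (6 − 3) − 3 = 0, and the invariant factors of ∂_2 are all 1, so H_1 = 0.
  H_2: rank ker ∂_2 − rank ∂_3 = (4 − 3) − 1 = 0, and the invariant factors of ∂_3 are all 1, so H_2 = 0.
  H_3: rank ker ∂_3 − rank ∂_4 = (1 − 1) − 0 = 0, and there is no ∂_4, so H_3 = 0.

H_0 ≅ Z,  H_1 = 0,  H_2 = 0,  H_3 = 0.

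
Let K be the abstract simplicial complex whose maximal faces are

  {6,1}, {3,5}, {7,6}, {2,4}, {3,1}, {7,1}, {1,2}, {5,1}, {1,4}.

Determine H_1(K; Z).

Order the vertices as 1 < 2 < 3 < 4 < 5 < 6 < 7. Listing each simplex with vertices in this order, K has dimension 1 with simplices:

  0-simplices (7): [1], [2], [3], [4], [5], [6], [7]
  1-simplices (9): [1,2], [1,3], [1,4], [1,5], [1,6], [1,7], [2,4], [3,5], [6,7]

so the chain groups are C_0 ≅ Z^7, C_1 ≅ Z^9.

∂_1: C_1 → C_0 maps an edge to its endpoints' difference, ∂[p,q] = q − p.
The 7×9 boundary matrix has rank 6 and Smith normal form diag(1,1,1,1,1,1).

Computing H_k = (kernel of ∂_k) / (image of ∂_{k+1}):

  H_1: rank ker ∂_1 − rank ∂_2 = (9 − 6) − 0 = 3, and there is no ∂_2, so H_1 = Z^3.

H_1 = Z^3.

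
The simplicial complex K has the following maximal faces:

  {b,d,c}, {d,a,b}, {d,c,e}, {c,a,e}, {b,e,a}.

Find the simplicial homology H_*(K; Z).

Fix the vertex order a < b < c < d < e and write every simplex with vertices in increasing order. Then dim K = 2 and the simplices of K are:

  0-simplices (5): a, b, c, d, e
  1-simplices (10): ab, ac, ad, ae, bc, bd, be, cd, ce, de
  2-simplices (5): abd, abe, ace, bcd, cde

Hence C_0 ≅ Z^5, C_1 ≅ Z^10, C_2 ≅ Z^5.

Boundary ∂_1: C_1 → C_0 is given by ∂[p,q] = [q] − [p].
This gives a 5×10 integer matrix of rank 4; reducing to Smith normal form yields diagonal entries (1,1,1,1).

Boundary ∂_2: C_2 → C_1 sends each 2-simplex [p,q,r] to [q,r] − [p,r] + [p,q]. For instance
  ∂cde = de − ce + cd,
  ∂abd = bd − ad + ab.
As a 10×5 matrix over Z this has rank 5, with invariant factors (1,1,1,1,1).

From H_k ≅ ker(∂_k) / im(∂_{k+1}) we obtain:

  H_0: rank C_0 − rank ∂_1 = 5 − 4 = 1, and the invariant factors of ∂_1 are all 1, so H_0 = Z.
  H_1: rank ker ∂_1 − rank ∂_2 = (10 − 4) − 5 = 1, and the invariant factors of ∂_2 are all 1, so H_1 = Z.
  H_2: rank ker ∂_2 − rank ∂_3 = (5 − 5) − 0 = 0, and there is no ∂_3, so H_2 = 0.

H_0 = Z,  H_1 = Z,  H_2 = 0.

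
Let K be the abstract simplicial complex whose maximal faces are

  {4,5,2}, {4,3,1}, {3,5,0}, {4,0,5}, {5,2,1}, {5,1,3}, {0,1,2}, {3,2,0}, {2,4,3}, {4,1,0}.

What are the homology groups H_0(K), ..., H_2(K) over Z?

Order the vertices as 0 < 1 < 2 < 3 < 4 < 5. Listing each simplex with vertices in this order, K has dimension 2 with simplices:

  0-simplices (6): [0], [1], [2], [3], [4], [5]
  1-simplices (15): [0,1], [0,2], [0,3], [0,4], [0,5], [1,2], [1,3], [1,4], [1,5], [2,3], [2,4], [2,5], [3,4], [3,5], [4,5]
  2-simplices (10): [0,1,2], [0,1,4], [0,2,3], [0,3,5], [0,4,5], [1,2,5], [1,3,4], [1,3,5], [2,3,4], [2,4,5]

giving chain groups C_0 ≅ Z^6, C_1 ≅ Z^15, C_2 ≅ Z^10.

Boundary ∂_1: C_1 → C_0 sends each edge [p,q] (with p < q) to q − p. For instance
  ∂[0,4] = [4] − [0].
As a 6×15 matrix over Z this has rank 5, with invariant factors (1,1,1,1,1).

The boundary map ∂_2: C_2 → C_1 maps a triangle to the signed sum of its edges. For instance
  ∂[0,3,5] = [3,5] − [0,5] + [0,3],
  ∂[0,1,2] = [1,2] − [0,2] + [0,1].
As a 15×10 matrix over Z this has rank 10, with invariant factors (1,1,1,1,1,1,1,1,1,2).

Reading off H_k = ker ∂_k / im ∂_{k+1}:

  H_0: rank C_0 − rank ∂_1 = 6 − 5 = 1, and the invariant factors of ∂_1 are all 1, so H_0 = Z.
  H_1: rank ker ∂_1 − rank ∂_2 = (15 − 5) − 10 = 0, and ∂_2 has invariant factor 2 > 1, so H_1 = Z/2.
  H_2: rank ker ∂_2 − rank ∂_3 = (10 − 10) − 0 = 0, and there is no ∂_3, so H_2 = 0.

H_0 = Z,  H_1 = Z/2,  H_2 = 0.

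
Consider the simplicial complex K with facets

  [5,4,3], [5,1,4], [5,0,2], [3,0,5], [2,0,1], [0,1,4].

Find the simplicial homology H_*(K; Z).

Order the vertices as 0 < 1 < 2 < 3 < 4 < 5. Listing each simplex with vertices in this order, K has dimension 2 with simplices:

  0-simplices (6): [0], [1], [2], [3], [4], [5]
  1-simplices (12): [0,1], [0,2], [0,3], [0,4], [0,5], [1,2], [1,4], [1,5], [2,5], [3,4], [3,5], [4,5]
  2-simplices (6): [0,1,2], [0,1,4], [0,2,5], [0,3,5], [1,4,5], [3,4,5]

so the chain groups are C_0 ≅ Z^6, C_1 ≅ Z^12, C_2 ≅ Z^6.

Boundary ∂_1: C_1 → C_0 maps an edge to its endpoints' difference, ∂[p,q] = q − p. For instance
  ∂[3,4] = [4] − [3].
The 6×12 boundary matrix has rank 5 and Smith normal form diag(1,1,1,1,1).

∂_2: C_2 → C_1 sends each 2-simplex [p,q,r] to [q,r] − [p,r] + [p,q]. For instance
  ∂[3,4,5] = [4,5] − [3,5] + [3,4],
  ∂[0,1,4] = [1,4] − [0,4] + [0,1].
The 12×6 boundary matrix has rank 6 and Smith normal form diag(1,1,1,1,1,1).

Now H_k = ker ∂_k / im ∂_{k+1}, so:

  H_0: rank C_0 − rank ∂_1 = 6 − 5 = 1, and the invariant factors of ∂_1 are all 1, so H_0 = Z.
  H_1: rank ker ∂_1 − rank ∂_2 = (12 − 5) − 6 = 1, and the invariant factors of ∂_2 are all 1, so H_1 = Z.
  H_2: rank ker ∂_2 − rank ∂_3 = (6 − 6) − 0 = 0, and there is no ∂_3, so H_2 = 0.

H_0 = Z,  H_1 = Z,  H_2 = 0.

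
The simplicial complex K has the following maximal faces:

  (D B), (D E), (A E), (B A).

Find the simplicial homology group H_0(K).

H_0 ≅ Z.

Order the vertices as A < B < D < E. Listing each simplex with vertices in this order, K has dimension 1 with simplices:

  0-simplices (4): A, B, D, E
  1-simplices (4): AB, AE, BD, DE

Hence C_0 ≅ Z^4, C_1 ≅ Z^4.

The boundary map ∂_1: C_1 → C_0 is given by ∂[p,q] = [q] − [p]. For instance
  ∂AB = B − A.
As a 4×4 matrix over Z this has rank 3, with invariant factors (1,1,1).

Now H_k = ker ∂_k / im ∂_{k+1}, so:

  H_0: rank C_0 − rank ∂_1 = 4 − 3 = 1, and the invariant factors of ∂_1 are all 1, so H_0 = Z.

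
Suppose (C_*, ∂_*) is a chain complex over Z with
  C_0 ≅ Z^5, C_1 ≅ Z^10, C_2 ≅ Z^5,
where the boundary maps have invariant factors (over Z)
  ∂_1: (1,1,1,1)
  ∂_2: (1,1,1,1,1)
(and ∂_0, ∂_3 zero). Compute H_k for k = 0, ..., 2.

H_0 ≅ Z,  H_1 ≅ Z,  H_2 = 0.

H_0: b_0 = 5 − 0 − 4 = 1; torsion from ∂_1 factors > 1: none. So H_0 ≅ Z.
H_1: b_1 = 10 − 4 − 5 = 1; torsion from ∂_2 factors > 1: none. So H_1 ≅ Z.
H_2: b_2 = 5 − 5 − 0 = 0; torsion from ∂_3 factors > 1: none. So H_2 ≅ 0.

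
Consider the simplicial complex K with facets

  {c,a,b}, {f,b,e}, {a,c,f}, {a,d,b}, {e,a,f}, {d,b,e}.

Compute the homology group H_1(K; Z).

We work with the vertex ordering a < b < c < d < e < f. The simplices of K, each written with vertices in increasing order, are:

  0-simplices (6): a, b, c, d, e, f
  1-simplices (12): ab, ac, ad, ae, af, bc, bd, be, bf, cf, de, ef
  2-simplices (6): abc, abd, acf, aef, bde, bef

giving chain groups C_0 ≅ Z^6, C_1 ≅ Z^12, C_2 ≅ Z^6.

The boundary map ∂_1: C_1 → C_0 is given by ∂[p,q] = [q] − [p]. For instance
  ∂ab = b − a.
The resulting 6×12 matrix has rank 5, and its Smith normal form has invariant factors (1,1,1,1,1).

Boundary ∂_2: C_2 → C_1 sends each 2-simplex [p,q,r] to [q,r] − [p,r] + [p,q]. For instance
  ∂abd = bd − ad + ab,
  ∂bde = de − be + bd.
The resulting 12×6 matrix has rank 6, and its Smith normal form has invariant factors (1,1,1,1,1,1).

Computing H_k = (kernel of ∂_k) / (image of ∂_{k+1}):

  H_1: rank ker ∂_1 − rank ∂_2 = (12 − 5) − 6 = 1, and the invariant factors of ∂_2 are all 1, so H_1 ≅ Z.

H_1 ≅ Z.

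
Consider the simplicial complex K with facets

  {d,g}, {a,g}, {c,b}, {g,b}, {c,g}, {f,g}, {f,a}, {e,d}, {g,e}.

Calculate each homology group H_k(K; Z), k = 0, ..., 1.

Fix the vertex order a < b < c < d < e < f < g and write every simplex with vertices in increasing order. Then dim K = 1 and the simplices of K are:

  0-simplices (7): a, b, c, d, e, f, g
  1-simplices (9): af, ag, bc, bg, cg, de, dg, eg, fg

so the chain groups are C_0 ≅ Z^7, C_1 ≅ Z^9.

∂_1: C_1 → C_0 is given by ∂[p,q] = [q] − [p]. For instance
  ∂af = f − a.
The resulting 7×9 matrix has rank 6, and its Smith normal form has invariant factors (1,1,1,1,1,1).

Reading off H_k = ker ∂_k / im ∂_{k+1}:

  H_0: rank C_0 − rank ∂_1 = 7 − 6 = 1, and the invariant factors of ∂_1 are all 1, so H_0 ≅ Z.
  H_1: rank ker ∂_1 − rank ∂_2 = (9 − 6) − 0 = 3, and there is no ∂_2, so H_1 ≅ Z^3.

As a check, the Euler characteristic is 7 − 9 = -2, which agrees with 1 − 3 = -2.
(K is a triangulation of a wedge of 3 circles.)

H_0 = Z,  H_1 = Z^3.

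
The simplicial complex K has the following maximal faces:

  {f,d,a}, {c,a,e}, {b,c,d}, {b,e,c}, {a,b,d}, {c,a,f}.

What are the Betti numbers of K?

b_0 = 1, b_1 = 1, b_2 = 0.

We work with the vertex ordering a < b < c < d < e < f. The simplices of K, each written with vertices in increasing order, are:

  0-simplices (6): a, b, c, d, e, f
  1-simplices (12): ab, ac, ad, ae, af, bc, bd, be, cd, ce, cf, df
  2-simplices (6): abd, ace, acf, adf, bcd, bce

Hence C_0 ≅ Z^6, C_1 ≅ Z^12, C_2 ≅ Z^6.

∂_1: C_1 → C_0 is given by ∂[p,q] = [q] − [p]. For instance
  ∂ae = e − a.
As a 6×12 matrix over Z this has rank 5, with invariant factors (1,1,1,1,1).

∂_2: C_2 → C_1 maps a triangle to the signed sum of its edges. For instance
  ∂adf = df − af + ad,
  ∂abd = bd − ad + ab.
This gives a 12×6 integer matrix of rank 6; reducing to Smith normal form yields diagonal entries (1,1,1,1,1,1).

Now H_k = ker ∂_k / im ∂_{k+1}, so:

  H_0: rank C_0 − rank ∂_1 = 6 − 5 = 1, and the invariant factors of ∂_1 are all 1, so H_0 ≅ Z.
  H_1: rank ker ∂_1 − rank ∂_2 = (12 − 5) − 6 = 1, and the invariant factors of ∂_2 are all 1, so H_1 ≅ Z.
  H_2: rank ker ∂_2 − rank ∂_3 = (6 − 6) − 0 = 0, and there is no ∂_3, so H_2 ≅ 0.

Hence the Betti numbers are b_0 = 1, b_1 = 1, b_2 = 0.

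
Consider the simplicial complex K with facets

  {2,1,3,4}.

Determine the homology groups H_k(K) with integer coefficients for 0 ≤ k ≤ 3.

Take the total order 1 < 2 < 3 < 4 on the vertex set. Then K (dimension 3) consists of the simplices:

  0-simplices (4): [1], [2], [3], [4]
  1-simplices (6): [1,2], [1,3], [1,4], [2,3], [2,4], [3,4]
  2-simplices (4): [1,2,3], [1,2,4], [1,3,4], [2,3,4]
  3-simplices (1): [1,2,3,4]

so the chain groups are C_0 ≅ Z^4, C_1 ≅ Z^6, C_2 ≅ Z^4, C_3 ≅ Z^1.

The boundary map ∂_1: C_1 → C_0 maps an edge to its endpoints' difference, ∂[p,q] = q − p.
The resulting 4×6 matrix has rank 3, and its Smith normal form has invariant factors (1,1,1).

The boundary map ∂_2: C_2 → C_1 sends each 2-simplex [p,q,r] to [q,r] − [p,r] + [p,q]. For instance
  ∂[1,2,3] = [2,3] − [1,3] + [1,2],
  ∂[2,3,4] = [3,4] − [2,4] + [2,3].
The 6×4 boundary matrix has rank 3 and Smith normal form diag(1,1,1).

Boundary ∂_3: C_3 → C_2 sends each 3-simplex σ to the alternating sum Σ_i (−1)^i (σ with its i-th vertex removed). For instance
  ∂[1,2,3,4] = [2,3,4] − [1,3,4] + [1,2,4] − [1,2,3].
The resulting 4×1 matrix has rank 1, and its Smith normal form has invariant factors (1).

Now H_k = ker ∂_k / im ∂_{k+1}, so:

  H_0: rank C_0 − rank ∂_1 = 4 − 3 = 1, and the invariant factors of ∂_1 are all 1, so H_0 = Z.
  H_1: rank ker ∂_1 − rank ∂_2 = (6 − 3) − 3 = 0, and the invariant factors of ∂_2 are all 1, so H_1 = 0.
  H_2: rank ker ∂_2 − rank ∂_3 = (4 − 3) − 1 = 0, and the invariant factors of ∂_3 are all 1, so H_2 = 0.
  H_3: rank ker ∂_3 − rank ∂_4 = (1 − 1) − 0 = 0, and there is no ∂_4, so H_3 = 0.

H_0 ≅ Z,  H_1 = 0,  H_2 = 0,  H_3 = 0.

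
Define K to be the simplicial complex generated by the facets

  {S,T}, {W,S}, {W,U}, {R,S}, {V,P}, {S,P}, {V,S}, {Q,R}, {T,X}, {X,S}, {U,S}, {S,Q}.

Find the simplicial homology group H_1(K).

H_1 ≅ Z^4.

Take the total order P < Q < R < S < T < U < V < W < X on the vertex set. Then K (dimension 1) consists of the simplices:

  0-simplices (9): P, Q, R, S, T, U, V, W, X
  1-simplices (12): PS, PV, QR, QS, RS, ST, SU, SV, SW, SX, TX, UW

Hence C_0 ≅ Z^9, C_1 ≅ Z^12.

Boundary ∂_1: C_1 → C_0 is given by ∂[p,q] = [q] − [p].
The resulting 9×12 matrix has rank 8, and its Smith normal form has invariant factors (1,1,1,1,1,1,1,1).

Now H_k = ker ∂_k / im ∂_{k+1}, so:

  H_1: rank ker ∂_1 − rank ∂_2 = (12 − 8) − 0 = 4, and there is no ∂_2, so H_1 ≅ Z^4.

(K is a triangulation of a wedge of 4 circles.)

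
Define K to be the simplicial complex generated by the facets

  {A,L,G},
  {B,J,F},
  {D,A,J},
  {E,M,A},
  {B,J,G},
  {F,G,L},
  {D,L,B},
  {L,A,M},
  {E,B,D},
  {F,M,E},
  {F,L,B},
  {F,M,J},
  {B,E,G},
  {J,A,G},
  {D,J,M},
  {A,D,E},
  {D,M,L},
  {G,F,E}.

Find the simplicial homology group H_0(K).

H_0 ≅ Z.

We work with the vertex ordering A < B < D < E < F < G < J < L < M. The simplices of K, each written with vertices in increasing order, are:

  0-simplices (9): A, B, D, E, F, G, J, L, M
  1-simplices (27): AD, AE, AG, AJ, AL, AM, BD, BE, BF, BG, BJ, BL, DE, DJ, DL, DM, EF, EG, EM, FG, FJ, FL, FM, GJ, GL, JM, LM
  2-simplices (18): ADE, ADJ, AEM, AGJ, AGL, ALM, BDE, BDL, BEG, BFJ, BFL, BGJ, DJM, DLM, EFG, EFM, FGL, FJM

Hence C_0 ≅ Z^9, C_1 ≅ Z^27, C_2 ≅ Z^18.

∂_1: C_1 → C_0 sends each edge [p,q] (with p < q) to q − p. For instance
  ∂JM = M − J.
The 9×27 boundary matrix has rank 8 and Smith normal form diag(1,1,1,1,1,1,1,1).

The boundary map ∂_2: C_2 → C_1 sends each 2-simplex [p,q,r] to [q,r] − [p,r] + [p,q]. For instance
  ∂ADE = DE − AE + AD,
  ∂BFL = FL − BL + BF.
The resulting 27×18 matrix has rank 18, and its Smith normal form has invariant factors (1,1,1,1,1,1,1,1,1,1,1,1,1,1,1,1,1,2).

From H_k ≅ ker(∂_k) / im(∂_{k+1}) we obtain:

  H_0: rank C_0 − rank ∂_1 = 9 − 8 = 1, and the invariant factors of ∂_1 are all 1, so H_0 = Z.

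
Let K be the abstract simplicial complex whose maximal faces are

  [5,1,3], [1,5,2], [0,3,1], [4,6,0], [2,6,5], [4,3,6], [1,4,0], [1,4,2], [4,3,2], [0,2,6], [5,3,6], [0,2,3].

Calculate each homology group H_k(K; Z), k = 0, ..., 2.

Fix the vertex order 0 < 1 < 2 < 3 < 4 < 5 < 6 and write every simplex with vertices in increasing order. Then dim K = 2 and the simplices of K are:

  0-simplices (7): [0], [1], [2], [3], [4], [5], [6]
  1-simplices (18): [0,1], [0,2], [0,3], [0,4], [0,6], [1,2], [1,3], [1,4], [1,5], [2,3], [2,4], [2,5], [2,6], [3,4], [3,5], [3,6], [4,6], [5,6]
  2-simplices (12): [0,1,3], [0,1,4], [0,2,3], [0,2,6], [0,4,6], [1,2,4], [1,2,5], [1,3,5], [2,3,4], [2,5,6], [3,4,6], [3,5,6]

so the chain groups are C_0 ≅ Z^7, C_1 ≅ Z^18, C_2 ≅ Z^12.

The boundary map ∂_1: C_1 → C_0 maps an edge to its endpoints' difference, ∂[p,q] = q − p.
This gives a 7×18 integer matrix of rank 6; reducing to Smith normal form yields diagonal entries (1,1,1,1,1,1).

∂_2: C_2 → C_1 acts by ∂[p,q,r] = [q,r] − [p,r] + [p,q]. For instance
  ∂[3,5,6] = [5,6] − [3,6] + [3,5],
  ∂[0,1,4] = [1,4] − [0,4] + [0,1].
As a 18×12 matrix over Z this has rank 12, with invariant factors (1,1,1,1,1,1,1,1,1,1,1,2).

From H_k ≅ ker(∂_k) / im(∂_{k+1}) we obtain:

  H_0: rank C_0 − rank ∂_1 = 7 − 6 = 1, and the invariant factors of ∂_1 are all 1, so H_0 = Z.
  H_1: rank ker ∂_1 − rank ∂_2 = (18 − 6) − 12 = 0, and ∂_2 has invariant factor 2 > 1, so H_1 = Z/2.
  H_2: rank ker ∂_2 − rank ∂_3 = (12 − 12) − 0 = 0, and there is no ∂_3, so H_2 = 0.

As a check, the Euler characteristic is 7 − 18 + 12 = 1, which agrees with 1 − 0 + 0 = 1.

H_0 ≅ Z,  H_1 ≅ Z/2,  H_2 = 0.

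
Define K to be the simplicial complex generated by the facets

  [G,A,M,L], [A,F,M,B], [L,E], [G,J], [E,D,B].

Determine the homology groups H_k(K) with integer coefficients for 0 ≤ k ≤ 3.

Order the vertices as A < B < D < E < F < G < J < L < M. Listing each simplex with vertices in this order, K has dimension 3 with simplices:

  0-simplices (9): A, B, D, E, F, G, J, L, M
  1-simplices (16): AB, AF, AG, AL, AM, BD, BE, BF, BM, DE, EL, FM, GJ, GL, GM, LM
  2-simplices (9): ABF, ABM, AFM, AGL, AGM, ALM, BDE, BFM, GLM
  3-simplices (2): ABFM, AGLM

so the chain groups are C_0 ≅ Z^9, C_1 ≅ Z^16, C_2 ≅ Z^9, C_3 ≅ Z^2.

The boundary map ∂_1: C_1 → C_0 maps an edge to its endpoints' difference, ∂[p,q] = q − p. For instance
  ∂GJ = J − G.
As a 9×16 matrix over Z this has rank 8, with invariant factors (1,1,1,1,1,1,1,1).

Boundary ∂_2: C_2 → C_1 maps a triangle to the signed sum of its edges. For instance
  ∂GLM = LM − GM + GL,
  ∂BDE = DE − BE + BD.
This gives a 16×9 integer matrix of rank 7; reducing to Smith normal form yields diagonal entries (1,1,1,1,1,1,1).

Boundary ∂_3: C_3 → C_2 sends each 3-simplex σ to the alternating sum Σ_i (−1)^i (σ with its i-th vertex removed). For instance
  ∂ABFM = BFM − AFM + ABM − ABF,
  ∂AGLM = GLM − ALM + AGM − AGL.
The resulting 9×2 matrix has rank 2, and its Smith normal form has invariant factors (1,1).

Computing H_k = (kernel of ∂_k) / (image of ∂_{k+1}):

  H_0: rank C_0 − rank ∂_1 = 9 − 8 = 1, and the invariant factors of ∂_1 are all 1, so H_0 ≅ Z.
  H_1: rank ker ∂_1 − rank ∂_2 = (16 − 8) − 7 = 1, and the invariant factors of ∂_2 are all 1, so H_1 ≅ Z.
  H_2: rank ker ∂_2 − rank ∂_3 = (9 − 7) − 2 = 0, and the invariant factors of ∂_3 are all 1, so H_2 ≅ 0.
  H_3: rank ker ∂_3 − rank ∂_4 = (2 − 2) − 0 = 0, and there is no ∂_4, so H_3 ≅ 0.

As a check, the Euler characteristic is 9 − 16 + 9 − 2 = 0, which agrees with 1 − 1 + 0 − 0 = 0.

H_0 ≅ Z,  H_1 ≅ Z,  H_2 = 0,  H_3 = 0.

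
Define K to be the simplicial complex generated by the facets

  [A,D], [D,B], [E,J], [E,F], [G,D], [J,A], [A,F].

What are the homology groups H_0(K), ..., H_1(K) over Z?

K has 7 vertices, 7 edges.
rank ∂_0 = 0, rank ∂_1 = 6 ⇒ b_0 = 7 − 0 − 6 = 1; all invariant factors of ∂_1 are 1 so no torsion. So H_0 ≅ Z.
rank ∂_1 = 6, rank ∂_2 = 0 ⇒ b_1 = 7 − 6 − 0 = 1. So H_1 ≅ Z.

H_0 ≅ Z,  H_1 ≅ Z.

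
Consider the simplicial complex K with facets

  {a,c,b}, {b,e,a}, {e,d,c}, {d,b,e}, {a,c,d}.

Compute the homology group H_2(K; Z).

Fix the vertex order a < b < c < d < e and write every simplex with vertices in increasing order. Then dim K = 2 and the simplices of K are:

  0-simplices (5): a, b, c, d, e
  1-simplices (10): ab, ac, ad, ae, bc, bd, be, cd, ce, de
  2-simplices (5): abc, abe, acd, bde, cde

Hence C_0 ≅ Z^5, C_1 ≅ Z^10, C_2 ≅ Z^5.

Boundary ∂_1: C_1 → C_0 sends each edge [p,q] (with p < q) to q − p. For instance
  ∂bc = c − b.
The 5×10 boundary matrix has rank 4 and Smith normal form diag(1,1,1,1).

The boundary map ∂_2: C_2 → C_1 maps a triangle to the signed sum of its edges. For instance
  ∂acd = cd − ad + ac,
  ∂abe = be − ae + ab.
This gives a 10×5 integer matrix of rank 5; reducing to Smith normal form yields diagonal entries (1,1,1,1,1).

Computing H_k = (kernel of ∂_k) / (image of ∂_{k+1}):

  H_2: rank ker ∂_2 − rank ∂_3 = (5 − 5) − 0 = 0, and there is no ∂_3, so H_2 = 0.

H_2 ≅ 0.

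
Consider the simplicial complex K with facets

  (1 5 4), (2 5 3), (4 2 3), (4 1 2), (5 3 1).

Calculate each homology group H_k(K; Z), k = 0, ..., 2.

Order the vertices as 1 < 2 < 3 < 4 < 5. Listing each simplex with vertices in this order, K has dimension 2 with simplices:

  0-simplices (5): [1], [2], [3], [4], [5]
  1-simplices (10): [1,2], [1,3], [1,4], [1,5], [2,3], [2,4], [2,5], [3,4], [3,5], [4,5]
  2-simplices (5): [1,2,4], [1,3,5], [1,4,5], [2,3,4], [2,3,5]

Hence C_0 ≅ Z^5, C_1 ≅ Z^10, C_2 ≅ Z^5.

Boundary ∂_1: C_1 → C_0 is given by ∂[p,q] = [q] − [p]. For instance
  ∂[1,5] = [5] − [1].
As a 5×10 matrix over Z this has rank 4, with invariant factors (1,1,1,1).

The boundary map ∂_2: C_2 → C_1 sends each 2-simplex [p,q,r] to [q,r] − [p,r] + [p,q]. For instance
  ∂[2,3,5] = [3,5] − [2,5] + [2,3],
  ∂[1,3,5] = [3,5] − [1,5] + [1,3].
The 10×5 boundary matrix has rank 5 and Smith normal form diag(1,1,1,1,1).

From H_k ≅ ker(∂_k) / im(∂_{k+1}) we obtain:

  H_0: rank C_0 − rank ∂_1 = 5 − 4 = 1, and the invariant factors of ∂_1 are all 1, so H_0 = Z.
  H_1: rank ker ∂_1 − rank ∂_2 = (10 − 4) − 5 = 1, and the invariant factors of ∂_2 are all 1, so H_1 = Z.
  H_2: rank ker ∂_2 − rank ∂_3 = (5 − 5) − 0 = 0, and there is no ∂_3, so H_2 = 0.

H_0 ≅ Z,  H_1 ≅ Z,  H_2 = 0.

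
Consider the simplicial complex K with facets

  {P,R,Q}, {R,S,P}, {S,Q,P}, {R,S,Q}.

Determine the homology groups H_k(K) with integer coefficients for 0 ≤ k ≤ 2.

H_0 = Z,  H_1 = 0,  H_2 = Z.

Fix the vertex order P < Q < R < S and write every simplex with vertices in increasing order. Then dim K = 2 and the simplices of K are:

  0-simplices (4): P, Q, R, S
  1-simplices (6): PQ, PR, PS, QR, QS, RS
  2-simplices (4): PQR, PQS, PRS, QRS

Hence C_0 ≅ Z^4, C_1 ≅ Z^6, C_2 ≅ Z^4.

Boundary ∂_1: C_1 → C_0 maps an edge to its endpoints' difference, ∂[p,q] = q − p. For instance
  ∂PS = S − P.
The 4×6 boundary matrix has rank 3 and Smith normal form diag(1,1,1).

∂_2: C_2 → C_1 sends each 2-simplex [p,q,r] to [q,r] − [p,r] + [p,q]. For instance
  ∂PQS = QS − PS + PQ,
  ∂QRS = RS − QS + QR.
As a 6×4 matrix over Z this has rank 3, with invariant factors (1,1,1).

Reading off H_k = ker ∂_k / im ∂_{k+1}:

  H_0: rank C_0 − rank ∂_1 = 4 − 3 = 1, and the invariant factors of ∂_1 are all 1, so H_0 ≅ Z.
  H_1: rank ker ∂_1 − rank ∂_2 = (6 − 3) − 3 = 0, and the invariant factors of ∂_2 are all 1, so H_1 ≅ 0.
  H_2: rank ker ∂_2 − rank ∂_3 = (4 − 3) − 0 = 1, and there is no ∂_3, so H_2 ≅ Z.

As a check, the Euler characteristic is 4 − 6 + 4 = 2, which agrees with 1 − 0 + 1 = 2.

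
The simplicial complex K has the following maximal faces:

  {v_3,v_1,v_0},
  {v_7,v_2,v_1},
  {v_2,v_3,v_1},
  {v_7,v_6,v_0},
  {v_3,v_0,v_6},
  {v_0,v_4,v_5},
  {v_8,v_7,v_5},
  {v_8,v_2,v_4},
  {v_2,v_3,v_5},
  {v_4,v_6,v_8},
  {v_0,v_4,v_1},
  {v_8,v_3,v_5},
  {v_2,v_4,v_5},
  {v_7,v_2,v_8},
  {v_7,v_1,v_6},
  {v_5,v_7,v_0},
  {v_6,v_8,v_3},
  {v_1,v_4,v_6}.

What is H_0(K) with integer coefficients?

Order the vertices as v_0 < v_1 < v_2 < v_3 < v_4 < v_5 < v_6 < v_7 < v_8. Listing each simplex with vertices in this order, K has dimension 2 with simplices:

  0-simplices (9): [v_0], [v_1], [v_2], [v_3], [v_4], [v_5], [v_6], [v_7], [v_8]
  1-simplices (27): (27 of them)
  2-simplices (18): (18 of them)

giving chain groups C_0 ≅ Z^9, C_1 ≅ Z^27, C_2 ≅ Z^18.

The boundary map ∂_1: C_1 → C_0 sends each edge [p,q] (with p < q) to q − p. For instance
  ∂[v_2,v_3] = [v_3] − [v_2].
The 9×27 boundary matrix has rank 8 and Smith normal form diag(1,1,1,1,1,1,1,1).

Boundary ∂_2: C_2 → C_1 maps a triangle to the signed sum of its edges. For instance
  ∂[v_0,v_5,v_7] = [v_5,v_7] − [v_0,v_7] + [v_0,v_5],
  ∂[v_3,v_5,v_8] = [v_5,v_8] − [v_3,v_8] + [v_3,v_5].
As a 27×18 matrix over Z this has rank 18, with invariant factors (1,1,1,1,1,1,1,1,1,1,1,1,1,1,1,1,1,2).

Reading off H_k = ker ∂_k / im ∂_{k+1}:

  H_0: rank C_0 − rank ∂_1 = 9 − 8 = 1, and the invariant factors of ∂_1 are all 1, so H_0 ≅ Z.

(K is a triangulation of the Klein bottle.)

H_0 = Z.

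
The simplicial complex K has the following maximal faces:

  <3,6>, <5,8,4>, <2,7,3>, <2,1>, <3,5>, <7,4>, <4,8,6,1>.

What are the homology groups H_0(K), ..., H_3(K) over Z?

Fix the vertex order 1 < 2 < 3 < 4 < 5 < 6 < 7 < 8 and write every simplex with vertices in increasing order. Then dim K = 3 and the simplices of K are:

  0-simplices (8): [1], [2], [3], [4], [5], [6], [7], [8]
  1-simplices (15): [1,2], [1,4], [1,6], [1,8], [2,3], [2,7], [3,5], [3,6], [3,7], [4,5], [4,6], [4,7], [4,8], [5,8], [6,8]
  2-simplices (6): [1,4,6], [1,4,8], [1,6,8], [2,3,7], [4,5,8], [4,6,8]
  3-simplices (1): [1,4,6,8]

giving chain groups C_0 ≅ Z^8, C_1 ≅ Z^15, C_2 ≅ Z^6, C_3 ≅ Z^1.

Boundary ∂_1: C_1 → C_0 sends each edge [p,q] (with p < q) to q − p.
The 8×15 boundary matrix has rank 7 and Smith normal form diag(1,1,1,1,1,1,1).

The boundary map ∂_2: C_2 → C_1 maps a triangle to the signed sum of its edges. For instance
  ∂[4,5,8] = [5,8] − [4,8] + [4,5],
  ∂[1,4,8] = [4,8] − [1,8] + [1,4].
This gives a 15×6 integer matrix of rank 5; reducing to Smith normal form yields diagonal entries (1,1,1,1,1).

The boundary map ∂_3: C_3 → C_2 sends each 3-simplex σ to the alternating sum Σ_i (−1)^i (σ with its i-th vertex removed). For instance
  ∂[1,4,6,8] = [4,6,8] − [1,6,8] + [1,4,8] − [1,4,6].
The resulting 6×1 matrix has rank 1, and its Smith normal form has invariant factors (1).

Now H_k = ker ∂_k / im ∂_{k+1}, so:

  H_0: rank C_0 − rank ∂_1 = 8 − 7 = 1, and the invariant factors of ∂_1 are all 1, so H_0 ≅ Z.
  H_1: rank ker ∂_1 − rank ∂_2 = (15 − 7) − 5 = 3, and the invariant factors of ∂_2 are all 1, so H_1 ≅ Z^3.
  H_2: rank ker ∂_2 − rank ∂_3 = (6 − 5) − 1 = 0, and the invariant factors of ∂_3 are all 1, so H_2 ≅ 0.
  H_3: rank ker ∂_3 − rank ∂_4 = (1 − 1) − 0 = 0, and there is no ∂_4, so H_3 ≅ 0.

H_0 = Z,  H_1 = Z^3,  H_2 = 0,  H_3 = 0.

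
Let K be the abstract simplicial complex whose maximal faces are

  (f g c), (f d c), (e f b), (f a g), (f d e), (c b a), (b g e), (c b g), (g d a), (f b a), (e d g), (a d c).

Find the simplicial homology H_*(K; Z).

H_0 ≅ Z,  H_1 ≅ Z/2Z,  H_2 = 0.

K has 7 vertices, 18 edges, 12 triangles.
rank ∂_0 = 0, rank ∂_1 = 6 ⇒ b_0 = 7 − 0 − 6 = 1; all invariant factors of ∂_1 are 1 so no torsion. So H_0 = Z.
rank ∂_1 = 6, rank ∂_2 = 12 ⇒ b_1 = 18 − 6 − 12 = 0; ∂_2 has invariant factor(s) [2] giving torsion. So H_1 = Z/2Z.
rank ∂_2 = 12, rank ∂_3 = 0 ⇒ b_2 = 12 − 12 − 0 = 0. So H_2 = 0.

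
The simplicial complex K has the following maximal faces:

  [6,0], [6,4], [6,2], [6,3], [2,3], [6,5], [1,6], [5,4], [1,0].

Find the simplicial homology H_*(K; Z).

We work with the vertex ordering 0 < 1 < 2 < 3 < 4 < 5 < 6. The simplices of K, each written with vertices in increasing order, are:

  0-simplices (7): [0], [1], [2], [3], [4], [5], [6]
  1-simplices (9): [0,1], [0,6], [1,6], [2,3], [2,6], [3,6], [4,5], [4,6], [5,6]

so the chain groups are C_0 ≅ Z^7, C_1 ≅ Z^9.

Boundary ∂_1: C_1 → C_0 sends each edge [p,q] (with p < q) to q − p. For instance
  ∂[0,6] = [6] − [0].
This gives a 7×9 integer matrix of rank 6; reducing to Smith normal form yields diagonal entries (1,1,1,1,1,1).

Computing H_k = (kernel of ∂_k) / (image of ∂_{k+1}):

  H_0: rank C_0 − rank ∂_1 = 7 − 6 = 1, and the invariant factors of ∂_1 are all 1, so H_0 = Z.
  H_1: rank ker ∂_1 − rank ∂_2 = (9 − 6) − 0 = 3, and there is no ∂_2, so H_1 = Z^3.

(K is a triangulation of a wedge of 3 circles.)

H_0 ≅ Z,  H_1 ≅ Z^3.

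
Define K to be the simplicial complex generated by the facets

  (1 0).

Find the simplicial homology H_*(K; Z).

H_0 = Z,  H_1 = 0.

Fix the vertex order 0 < 1 and write every simplex with vertices in increasing order. Then dim K = 1 and the simplices of K are:

  0-simplices (2): [0], [1]
  1-simplices (1): [0,1]

giving chain groups C_0 ≅ Z^2, C_1 ≅ Z^1.

∂_1: C_1 → C_0 maps an edge to its endpoints' difference, ∂[p,q] = q − p. For instance
  ∂[0,1] = [1] − [0].
As a 2×1 matrix over Z this has rank 1, with invariant factors (1).

Reading off H_k = ker ∂_k / im ∂_{k+1}:

  H_0: rank C_0 − rank ∂_1 = 2 − 1 = 1, and the invariant factors of ∂_1 are all 1, so H_0 ≅ Z.
  H_1: rank ker ∂_1 − rank ∂_2 = (1 − 1) − 0 = 0, and there is no ∂_2, so H_1 ≅ 0.

(K is a triangulation of the 1-simplex.)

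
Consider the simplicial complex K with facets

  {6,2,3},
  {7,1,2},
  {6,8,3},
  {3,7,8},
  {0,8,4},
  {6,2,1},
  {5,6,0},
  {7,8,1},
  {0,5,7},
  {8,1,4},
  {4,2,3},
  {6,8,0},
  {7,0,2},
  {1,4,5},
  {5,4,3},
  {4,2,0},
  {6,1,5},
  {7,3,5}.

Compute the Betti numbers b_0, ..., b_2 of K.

K has 9 vertices, 27 edges, 18 triangles.
rank ∂_0 = 0, rank ∂_1 = 8 ⇒ b_0 = 9 − 0 − 8 = 1; all invariant factors of ∂_1 are 1 so no torsion. So H_0 ≅ Z.
rank ∂_1 = 8, rank ∂_2 = 17 ⇒ b_1 = 27 − 8 − 17 = 2; all invariant factors of ∂_2 are 1 so no torsion. So H_1 ≅ Z^2.
rank ∂_2 = 17, rank ∂_3 = 0 ⇒ b_2 = 18 − 17 − 0 = 1. So H_2 ≅ Z.

b_0 = 1, b_1 = 2, b_2 = 1.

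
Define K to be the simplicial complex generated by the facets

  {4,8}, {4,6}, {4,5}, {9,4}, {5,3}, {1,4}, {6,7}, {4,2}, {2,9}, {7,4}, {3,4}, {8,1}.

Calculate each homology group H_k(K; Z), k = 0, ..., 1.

H_0 = Z,  H_1 = Z^4.

Order the vertices as 1 < 2 < 3 < 4 < 5 < 6 < 7 < 8 < 9. Listing each simplex with vertices in this order, K has dimension 1 with simplices:

  0-simplices (9): [1], [2], [3], [4], [5], [6], [7], [8], [9]
  1-simplices (12): [1,4], [1,8], [2,4], [2,9], [3,4], [3,5], [4,5], [4,6], [4,7], [4,8], [4,9], [6,7]

giving chain groups C_0 ≅ Z^9, C_1 ≅ Z^12.

∂_1: C_1 → C_0 sends each edge [p,q] (with p < q) to q − p. For instance
  ∂[4,7] = [7] − [4].
As a 9×12 matrix over Z this has rank 8, with invariant factors (1,1,1,1,1,1,1,1).

Reading off H_k = ker ∂_k / im ∂_{k+1}:

  H_0: rank C_0 − rank ∂_1 = 9 − 8 = 1, and the invariant factors of ∂_1 are all 1, so H_0 ≅ Z.
  H_1: rank ker ∂_1 − rank ∂_2 = (12 − 8) − 0 = 4, and there is no ∂_2, so H_1 ≅ Z^4.

(K is a triangulation of a wedge of 4 circles.)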